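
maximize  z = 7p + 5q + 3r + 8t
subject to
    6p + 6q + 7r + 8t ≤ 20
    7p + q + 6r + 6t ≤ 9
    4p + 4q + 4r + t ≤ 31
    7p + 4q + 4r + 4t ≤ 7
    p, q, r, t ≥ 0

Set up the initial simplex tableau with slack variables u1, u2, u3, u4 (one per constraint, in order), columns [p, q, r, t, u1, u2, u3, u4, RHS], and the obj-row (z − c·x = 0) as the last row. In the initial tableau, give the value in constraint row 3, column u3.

1

Slack u3 belongs to constraint 3; its column is the unit vector e_3, so the entry in row 3 is 1.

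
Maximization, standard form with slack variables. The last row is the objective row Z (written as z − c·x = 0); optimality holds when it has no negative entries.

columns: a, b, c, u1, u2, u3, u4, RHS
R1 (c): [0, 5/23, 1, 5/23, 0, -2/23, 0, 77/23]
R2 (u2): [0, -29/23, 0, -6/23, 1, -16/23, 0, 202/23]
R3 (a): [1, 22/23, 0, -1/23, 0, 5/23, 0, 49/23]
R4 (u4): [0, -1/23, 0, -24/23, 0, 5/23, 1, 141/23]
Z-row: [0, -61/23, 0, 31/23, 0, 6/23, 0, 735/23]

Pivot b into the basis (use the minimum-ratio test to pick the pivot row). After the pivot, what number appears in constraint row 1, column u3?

-3/22

Ratio test on column b — row 1: (77/23)/(5/23) = 77/5; row 2: entry -29/23 ≤ 0; row 3: (49/23)/(22/23) = 49/22; row 4: entry -1/23 ≤ 0. Minimum is 49/22 at row 3 (a leaves); pivot element 22/23.
Divide row 3 by 22/23; eliminate column b from the other rows.
Row 1 update in column u3: -2/23 − (5/23)·(5/22) = -3/22.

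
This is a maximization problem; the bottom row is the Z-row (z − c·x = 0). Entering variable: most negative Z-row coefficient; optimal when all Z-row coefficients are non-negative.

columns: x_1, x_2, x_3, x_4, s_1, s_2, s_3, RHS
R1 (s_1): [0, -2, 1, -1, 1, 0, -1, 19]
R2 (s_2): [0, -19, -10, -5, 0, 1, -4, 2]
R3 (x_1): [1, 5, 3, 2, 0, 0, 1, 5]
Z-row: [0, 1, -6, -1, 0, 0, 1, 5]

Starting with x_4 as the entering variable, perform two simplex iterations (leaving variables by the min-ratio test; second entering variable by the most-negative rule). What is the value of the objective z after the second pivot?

Ratio test on column x_4 — row 1: entry -1 ≤ 0; row 2: entry -5 ≤ 0; row 3: 5/2 = 5/2. Minimum is 5/2 at row 3 (x_1 leaves); pivot element 2.
Pivot on row 3; the Z-row RHS becomes 5 − (-1)·(5/2) = 15/2.
Next entering variable (most negative Z-row entry -9/2): x_3.
Ratio test on column x_3 — row 1: (43/2)/(5/2) = 43/5; row 2: entry -5/2 ≤ 0; row 3: (5/2)/(3/2) = 5/3. Minimum is 5/3 at row 3 (x_4 leaves); pivot element 3/2.
After the second pivot the Z-row RHS is 15/2 − (-9/2)·(5/3) = 15.

15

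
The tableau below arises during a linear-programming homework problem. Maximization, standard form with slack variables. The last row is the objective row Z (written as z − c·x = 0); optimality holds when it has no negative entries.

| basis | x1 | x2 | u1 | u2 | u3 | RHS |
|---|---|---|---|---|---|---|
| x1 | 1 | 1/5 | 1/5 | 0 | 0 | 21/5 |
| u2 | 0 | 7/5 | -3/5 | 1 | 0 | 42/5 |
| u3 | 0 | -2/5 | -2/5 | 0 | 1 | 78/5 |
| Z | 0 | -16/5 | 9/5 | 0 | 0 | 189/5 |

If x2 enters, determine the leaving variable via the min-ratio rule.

u2

Column x2 entries and ratios — x1: (21/5)/(1/5) = 21; u2: (42/5)/(7/5) = 6; u3: -2/5 ≤ 0, skip.
Smallest ratio is 6 in the row of u2, so u2 leaves.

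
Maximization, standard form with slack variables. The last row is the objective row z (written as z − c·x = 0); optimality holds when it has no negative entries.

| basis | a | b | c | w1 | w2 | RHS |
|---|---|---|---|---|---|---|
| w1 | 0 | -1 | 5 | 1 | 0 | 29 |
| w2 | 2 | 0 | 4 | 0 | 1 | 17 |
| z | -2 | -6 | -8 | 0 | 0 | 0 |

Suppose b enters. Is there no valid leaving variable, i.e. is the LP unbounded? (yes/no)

yes

Every constraint-row entry in column b is ≤ 0, so increasing b is unbounded.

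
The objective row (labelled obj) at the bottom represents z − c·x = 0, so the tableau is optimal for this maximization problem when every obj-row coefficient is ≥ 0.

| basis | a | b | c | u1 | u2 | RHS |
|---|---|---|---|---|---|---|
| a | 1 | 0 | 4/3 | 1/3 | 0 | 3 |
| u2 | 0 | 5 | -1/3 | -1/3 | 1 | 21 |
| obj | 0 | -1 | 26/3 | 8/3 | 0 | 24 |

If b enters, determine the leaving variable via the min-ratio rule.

u2

Column b entries and ratios — a: 0 ≤ 0, skip; u2: 21/5 = 21/5.
Smallest ratio is 21/5 in the row of u2, so u2 leaves.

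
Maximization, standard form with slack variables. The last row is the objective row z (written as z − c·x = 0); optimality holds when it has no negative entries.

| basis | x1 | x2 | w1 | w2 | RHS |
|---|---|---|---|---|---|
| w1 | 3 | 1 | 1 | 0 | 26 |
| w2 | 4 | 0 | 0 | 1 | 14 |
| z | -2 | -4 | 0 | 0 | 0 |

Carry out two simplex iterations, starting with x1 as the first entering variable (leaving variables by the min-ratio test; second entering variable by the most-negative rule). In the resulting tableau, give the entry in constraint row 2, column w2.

1/4

Ratio test on column x1 — row 1: 26/3 = 26/3; row 2: 14/4 = 7/2. Minimum is 7/2 at row 2 (w2 leaves); pivot element 4.
Divide row 2 by 4; eliminate column x1 from the other rows.
Second iteration: most negative z-row entry is -4 in column x2, so x2 enters.
Ratio test on column x2 — row 1: (31/2)/1 = 31/2; row 2: entry 0 ≤ 0. Minimum is 31/2 at row 1 (w1 leaves); pivot element 1.
Divide row 1 by 1; eliminate column x2 from the other rows.
After both pivots, the entry at constraint row 2, column w2 is 1/4.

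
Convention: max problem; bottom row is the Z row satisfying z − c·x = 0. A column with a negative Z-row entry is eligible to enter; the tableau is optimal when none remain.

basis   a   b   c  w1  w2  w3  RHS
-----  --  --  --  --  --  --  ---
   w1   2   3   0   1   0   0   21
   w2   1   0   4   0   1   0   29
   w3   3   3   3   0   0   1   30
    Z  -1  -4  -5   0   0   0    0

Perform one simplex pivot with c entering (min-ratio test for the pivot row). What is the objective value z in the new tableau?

145/4

Ratio test on column c — row 1: entry 0 ≤ 0; row 2: 29/4 = 29/4; row 3: 30/3 = 10. Minimum is 29/4 at row 2 (w2 leaves); pivot element 4.
Pivot on row 2; the Z-row RHS becomes 0 − (-5)·(29/4) = 145/4.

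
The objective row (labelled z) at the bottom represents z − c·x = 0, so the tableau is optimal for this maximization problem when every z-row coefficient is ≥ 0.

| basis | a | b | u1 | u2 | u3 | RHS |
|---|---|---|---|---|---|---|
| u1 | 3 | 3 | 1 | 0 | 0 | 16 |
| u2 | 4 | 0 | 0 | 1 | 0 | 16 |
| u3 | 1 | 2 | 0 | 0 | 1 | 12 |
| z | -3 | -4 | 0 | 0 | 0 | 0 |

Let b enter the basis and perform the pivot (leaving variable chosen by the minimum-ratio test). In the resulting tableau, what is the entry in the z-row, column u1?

4/3

Ratio test on column b — row 1: 16/3 = 16/3; row 2: entry 0 ≤ 0; row 3: 12/2 = 6. Minimum is 16/3 at row 1 (u1 leaves); pivot element 3.
Divide row 1 by 3; eliminate column b from the other rows.
z-row update in column u1: 0 − (-4)·(1/3) = 4/3.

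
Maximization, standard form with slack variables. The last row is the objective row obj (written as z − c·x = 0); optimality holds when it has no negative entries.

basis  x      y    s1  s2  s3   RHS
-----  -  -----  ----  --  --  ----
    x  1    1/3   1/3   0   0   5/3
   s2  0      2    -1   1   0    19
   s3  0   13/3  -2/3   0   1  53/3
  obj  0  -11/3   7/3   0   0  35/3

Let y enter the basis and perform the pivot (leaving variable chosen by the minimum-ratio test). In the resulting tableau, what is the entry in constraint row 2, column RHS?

141/13

Ratio test on column y — row 1: (5/3)/(1/3) = 5; row 2: 19/2 = 19/2; row 3: (53/3)/(13/3) = 53/13. Minimum is 53/13 at row 3 (s3 leaves); pivot element 13/3.
Divide row 3 by 13/3; eliminate column y from the other rows.
Row 2 update in column RHS: 19 − 2·(53/13) = 141/13.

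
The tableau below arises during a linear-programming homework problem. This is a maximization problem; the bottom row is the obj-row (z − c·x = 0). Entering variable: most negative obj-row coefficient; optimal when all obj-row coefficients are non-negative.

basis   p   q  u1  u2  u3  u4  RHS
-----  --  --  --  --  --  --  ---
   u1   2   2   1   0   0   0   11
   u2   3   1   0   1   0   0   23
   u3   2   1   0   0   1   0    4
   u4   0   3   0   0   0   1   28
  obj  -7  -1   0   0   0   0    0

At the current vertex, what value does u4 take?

28

u4 is basic (row 4); its value is the RHS of that row, 28.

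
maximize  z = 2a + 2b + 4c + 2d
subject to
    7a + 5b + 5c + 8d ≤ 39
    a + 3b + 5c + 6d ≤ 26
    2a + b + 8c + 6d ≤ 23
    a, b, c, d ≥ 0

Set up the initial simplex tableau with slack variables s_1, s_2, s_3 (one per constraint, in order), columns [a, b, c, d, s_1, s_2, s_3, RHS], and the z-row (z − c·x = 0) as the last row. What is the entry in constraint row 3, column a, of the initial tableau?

2

Constraint 3 has coefficient 2 on a.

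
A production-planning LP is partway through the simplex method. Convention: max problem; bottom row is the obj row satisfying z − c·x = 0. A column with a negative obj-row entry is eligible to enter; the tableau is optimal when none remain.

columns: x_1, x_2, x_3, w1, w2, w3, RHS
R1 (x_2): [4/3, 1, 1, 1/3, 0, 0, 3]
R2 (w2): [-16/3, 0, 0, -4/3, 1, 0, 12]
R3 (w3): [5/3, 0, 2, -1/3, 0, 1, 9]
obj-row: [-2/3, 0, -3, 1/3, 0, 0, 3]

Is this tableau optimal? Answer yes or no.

The obj-row has a negative entry -3 in column x_3, so it is not optimal.

no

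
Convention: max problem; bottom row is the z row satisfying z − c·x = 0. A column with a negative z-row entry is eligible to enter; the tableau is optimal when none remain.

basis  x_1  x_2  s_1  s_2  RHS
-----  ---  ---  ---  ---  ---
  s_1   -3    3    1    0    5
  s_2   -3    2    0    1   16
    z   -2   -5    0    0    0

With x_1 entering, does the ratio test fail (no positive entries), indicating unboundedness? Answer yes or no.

Every constraint-row entry in column x_1 is ≤ 0, so increasing x_1 is unbounded.

yes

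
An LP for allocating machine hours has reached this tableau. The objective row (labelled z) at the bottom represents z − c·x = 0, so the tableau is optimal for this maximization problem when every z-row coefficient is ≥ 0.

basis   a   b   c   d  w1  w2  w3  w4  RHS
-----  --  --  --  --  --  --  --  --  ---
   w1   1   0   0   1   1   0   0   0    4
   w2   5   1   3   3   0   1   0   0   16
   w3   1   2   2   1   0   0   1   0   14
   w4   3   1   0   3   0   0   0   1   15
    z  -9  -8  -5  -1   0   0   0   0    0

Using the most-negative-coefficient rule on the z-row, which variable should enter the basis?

Negative z-row entries: a: -9, b: -8, c: -5, d: -1.
The most negative is -9 in column a, so a enters.

a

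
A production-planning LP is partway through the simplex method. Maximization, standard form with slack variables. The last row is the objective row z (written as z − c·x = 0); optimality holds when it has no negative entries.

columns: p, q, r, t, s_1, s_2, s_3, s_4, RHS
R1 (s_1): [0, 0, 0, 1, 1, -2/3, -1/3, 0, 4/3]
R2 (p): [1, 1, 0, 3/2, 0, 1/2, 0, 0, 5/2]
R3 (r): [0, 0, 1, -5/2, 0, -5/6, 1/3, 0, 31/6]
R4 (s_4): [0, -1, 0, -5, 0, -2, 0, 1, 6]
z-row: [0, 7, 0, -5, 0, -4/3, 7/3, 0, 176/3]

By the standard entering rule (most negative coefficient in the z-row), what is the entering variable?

Negative z-row entries: t: -5, s_2: -4/3.
The most negative is -5 in column t, so t enters.

t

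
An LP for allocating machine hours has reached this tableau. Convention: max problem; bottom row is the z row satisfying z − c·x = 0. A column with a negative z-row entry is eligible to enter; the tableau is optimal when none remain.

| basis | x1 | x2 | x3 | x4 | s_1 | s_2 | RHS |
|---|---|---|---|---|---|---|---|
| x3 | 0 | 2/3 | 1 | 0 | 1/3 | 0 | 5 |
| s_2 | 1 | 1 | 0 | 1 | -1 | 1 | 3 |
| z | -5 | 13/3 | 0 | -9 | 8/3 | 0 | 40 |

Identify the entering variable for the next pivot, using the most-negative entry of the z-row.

x4

Negative z-row entries: x1: -5, x4: -9.
The most negative is -9 in column x4, so x4 enters.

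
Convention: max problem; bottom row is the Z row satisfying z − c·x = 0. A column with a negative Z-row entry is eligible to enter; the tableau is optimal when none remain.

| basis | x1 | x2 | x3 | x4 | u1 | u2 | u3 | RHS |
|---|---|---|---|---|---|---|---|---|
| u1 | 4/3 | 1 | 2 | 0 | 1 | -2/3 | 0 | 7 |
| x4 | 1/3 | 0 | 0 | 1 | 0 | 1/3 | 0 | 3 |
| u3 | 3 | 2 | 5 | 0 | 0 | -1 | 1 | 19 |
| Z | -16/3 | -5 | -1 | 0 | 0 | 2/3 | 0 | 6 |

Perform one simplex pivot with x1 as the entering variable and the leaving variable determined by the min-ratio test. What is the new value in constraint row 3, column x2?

Ratio test on column x1 — row 1: 7/(4/3) = 21/4; row 2: 3/(1/3) = 9; row 3: 19/3 = 19/3. Minimum is 21/4 at row 1 (u1 leaves); pivot element 4/3.
Divide row 1 by 4/3; eliminate column x1 from the other rows.
Row 3 update in column x2: 2 − 3·(3/4) = -1/4.

-1/4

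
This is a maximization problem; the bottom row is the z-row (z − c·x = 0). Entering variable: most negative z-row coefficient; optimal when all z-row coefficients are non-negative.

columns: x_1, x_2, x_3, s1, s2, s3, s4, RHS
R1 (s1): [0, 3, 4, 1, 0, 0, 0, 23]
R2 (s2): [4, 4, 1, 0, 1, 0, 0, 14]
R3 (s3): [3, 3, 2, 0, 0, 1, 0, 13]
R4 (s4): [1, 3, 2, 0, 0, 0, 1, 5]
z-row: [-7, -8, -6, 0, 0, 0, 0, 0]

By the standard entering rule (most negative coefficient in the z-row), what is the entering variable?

Negative z-row entries: x_1: -7, x_2: -8, x_3: -6.
The most negative is -8 in column x_2, so x_2 enters.

x_2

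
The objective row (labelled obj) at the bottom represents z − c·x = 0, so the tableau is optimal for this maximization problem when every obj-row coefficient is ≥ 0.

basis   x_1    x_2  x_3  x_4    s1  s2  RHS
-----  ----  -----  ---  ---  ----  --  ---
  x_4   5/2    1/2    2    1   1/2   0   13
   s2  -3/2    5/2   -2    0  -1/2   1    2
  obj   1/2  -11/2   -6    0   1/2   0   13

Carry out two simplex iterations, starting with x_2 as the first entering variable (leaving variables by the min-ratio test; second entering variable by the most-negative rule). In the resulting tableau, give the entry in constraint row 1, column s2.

Ratio test on column x_2 — row 1: 13/(1/2) = 26; row 2: 2/(5/2) = 4/5. Minimum is 4/5 at row 2 (s2 leaves); pivot element 5/2.
Divide row 2 by 5/2; eliminate column x_2 from the other rows.
Second iteration: most negative obj-row entry is -52/5 in column x_3, so x_3 enters.
Ratio test on column x_3 — row 1: (63/5)/(12/5) = 21/4; row 2: entry -4/5 ≤ 0. Minimum is 21/4 at row 1 (x_4 leaves); pivot element 12/5.
Divide row 1 by 12/5; eliminate column x_3 from the other rows.
After both pivots, the entry at constraint row 1, column s2 is -1/12.

-1/12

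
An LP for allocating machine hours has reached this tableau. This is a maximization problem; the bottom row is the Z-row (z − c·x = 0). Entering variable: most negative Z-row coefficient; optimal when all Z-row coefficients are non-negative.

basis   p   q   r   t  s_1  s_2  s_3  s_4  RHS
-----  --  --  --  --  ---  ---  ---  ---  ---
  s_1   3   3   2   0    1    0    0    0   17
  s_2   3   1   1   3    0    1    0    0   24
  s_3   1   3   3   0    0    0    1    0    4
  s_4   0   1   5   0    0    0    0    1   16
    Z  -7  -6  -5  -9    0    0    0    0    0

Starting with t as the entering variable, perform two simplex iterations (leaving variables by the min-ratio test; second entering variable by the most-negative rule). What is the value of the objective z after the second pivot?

76

Ratio test on column t — row 1: entry 0 ≤ 0; row 2: 24/3 = 8; row 3: entry 0 ≤ 0; row 4: entry 0 ≤ 0. Minimum is 8 at row 2 (s_2 leaves); pivot element 3.
Pivot on row 2; the Z-row RHS becomes 0 − (-9)·8 = 72.
Next entering variable (most negative Z-row entry -3): q.
Ratio test on column q — row 1: 17/3 = 17/3; row 2: 8/(1/3) = 24; row 3: 4/3 = 4/3; row 4: 16/1 = 16. Minimum is 4/3 at row 3 (s_3 leaves); pivot element 3.
After the second pivot the Z-row RHS is 72 − (-3)·(4/3) = 76.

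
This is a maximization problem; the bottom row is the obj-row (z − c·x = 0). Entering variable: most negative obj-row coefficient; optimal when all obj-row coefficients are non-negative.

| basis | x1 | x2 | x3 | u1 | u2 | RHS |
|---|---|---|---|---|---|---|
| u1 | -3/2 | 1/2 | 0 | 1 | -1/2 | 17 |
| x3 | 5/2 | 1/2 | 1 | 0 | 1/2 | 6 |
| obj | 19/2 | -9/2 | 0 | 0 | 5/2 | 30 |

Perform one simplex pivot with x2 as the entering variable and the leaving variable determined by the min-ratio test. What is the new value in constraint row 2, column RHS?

12

Ratio test on column x2 — row 1: 17/(1/2) = 34; row 2: 6/(1/2) = 12. Minimum is 12 at row 2 (x3 leaves); pivot element 1/2.
Divide row 2 by 1/2; eliminate column x2 from the other rows.
In the new row 2, the RHS entry is the old entry divided by the pivot: 6/(1/2) = 12.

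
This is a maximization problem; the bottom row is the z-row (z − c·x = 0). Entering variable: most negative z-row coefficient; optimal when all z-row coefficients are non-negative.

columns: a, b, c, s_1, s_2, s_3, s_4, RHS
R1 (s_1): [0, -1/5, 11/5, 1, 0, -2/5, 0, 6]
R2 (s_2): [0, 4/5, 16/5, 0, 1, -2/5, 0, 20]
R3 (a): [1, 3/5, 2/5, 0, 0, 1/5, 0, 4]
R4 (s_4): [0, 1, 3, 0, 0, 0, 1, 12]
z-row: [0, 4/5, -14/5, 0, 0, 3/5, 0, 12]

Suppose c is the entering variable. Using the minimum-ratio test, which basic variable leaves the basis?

Column c entries and ratios — s_1: 6/(11/5) = 30/11; s_2: 20/(16/5) = 25/4; a: 4/(2/5) = 10; s_4: 12/3 = 4.
Smallest ratio is 30/11 in the row of s_1, so s_1 leaves.

s_1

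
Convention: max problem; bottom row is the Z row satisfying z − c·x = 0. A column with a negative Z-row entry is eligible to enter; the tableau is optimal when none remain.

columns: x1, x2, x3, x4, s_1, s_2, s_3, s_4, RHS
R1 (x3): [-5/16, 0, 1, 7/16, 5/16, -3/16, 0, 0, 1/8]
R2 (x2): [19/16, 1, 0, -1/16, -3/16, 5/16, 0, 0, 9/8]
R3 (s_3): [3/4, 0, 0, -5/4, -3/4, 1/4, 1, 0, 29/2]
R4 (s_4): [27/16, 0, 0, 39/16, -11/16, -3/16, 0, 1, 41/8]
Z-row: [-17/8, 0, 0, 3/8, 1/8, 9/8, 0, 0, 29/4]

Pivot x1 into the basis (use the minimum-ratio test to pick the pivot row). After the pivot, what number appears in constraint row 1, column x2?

Ratio test on column x1 — row 1: entry -5/16 ≤ 0; row 2: (9/8)/(19/16) = 18/19; row 3: (29/2)/(3/4) = 58/3; row 4: (41/8)/(27/16) = 82/27. Minimum is 18/19 at row 2 (x2 leaves); pivot element 19/16.
Divide row 2 by 19/16; eliminate column x1 from the other rows.
Row 1 update in column x2: 0 − (-5/16)·(16/19) = 5/19.

5/19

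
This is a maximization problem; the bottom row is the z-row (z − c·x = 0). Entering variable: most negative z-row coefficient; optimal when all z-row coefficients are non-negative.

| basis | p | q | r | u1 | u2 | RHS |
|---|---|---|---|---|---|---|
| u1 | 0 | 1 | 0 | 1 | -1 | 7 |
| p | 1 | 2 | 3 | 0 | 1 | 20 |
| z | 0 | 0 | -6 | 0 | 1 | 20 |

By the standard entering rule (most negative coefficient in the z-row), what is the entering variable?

r

Negative z-row entries: r: -6.
The most negative is -6 in column r, so r enters.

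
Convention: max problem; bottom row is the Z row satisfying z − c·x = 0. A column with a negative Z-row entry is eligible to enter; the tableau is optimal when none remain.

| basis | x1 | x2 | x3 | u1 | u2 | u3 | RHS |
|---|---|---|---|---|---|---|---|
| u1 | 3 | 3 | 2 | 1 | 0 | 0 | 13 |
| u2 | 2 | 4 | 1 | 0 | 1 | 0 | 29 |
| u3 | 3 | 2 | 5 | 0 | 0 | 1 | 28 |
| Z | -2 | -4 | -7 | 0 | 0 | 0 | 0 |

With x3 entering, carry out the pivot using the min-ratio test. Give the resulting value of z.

196/5

Ratio test on column x3 — row 1: 13/2 = 13/2; row 2: 29/1 = 29; row 3: 28/5 = 28/5. Minimum is 28/5 at row 3 (u3 leaves); pivot element 5.
Pivot on row 3; the Z-row RHS becomes 0 − (-7)·(28/5) = 196/5.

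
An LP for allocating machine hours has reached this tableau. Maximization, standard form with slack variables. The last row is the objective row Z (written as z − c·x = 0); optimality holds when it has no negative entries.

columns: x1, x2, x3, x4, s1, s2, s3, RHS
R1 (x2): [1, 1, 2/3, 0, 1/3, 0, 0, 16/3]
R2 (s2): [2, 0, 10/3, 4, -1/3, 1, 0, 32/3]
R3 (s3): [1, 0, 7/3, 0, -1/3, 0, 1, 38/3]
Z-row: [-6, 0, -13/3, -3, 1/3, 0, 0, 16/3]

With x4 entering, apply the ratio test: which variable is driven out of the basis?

Column x4 entries and ratios — x2: 0 ≤ 0, skip; s2: (32/3)/4 = 8/3; s3: 0 ≤ 0, skip.
Smallest ratio is 8/3 in the row of s2, so s2 leaves.

s2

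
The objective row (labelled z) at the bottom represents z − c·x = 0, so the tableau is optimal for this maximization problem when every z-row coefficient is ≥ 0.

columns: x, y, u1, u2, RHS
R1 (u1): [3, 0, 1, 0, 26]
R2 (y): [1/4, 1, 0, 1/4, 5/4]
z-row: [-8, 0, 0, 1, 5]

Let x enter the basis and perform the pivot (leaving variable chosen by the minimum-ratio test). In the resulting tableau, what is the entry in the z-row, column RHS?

45

Ratio test on column x — row 1: 26/3 = 26/3; row 2: (5/4)/(1/4) = 5. Minimum is 5 at row 2 (y leaves); pivot element 1/4.
Divide row 2 by 1/4; eliminate column x from the other rows.
z-row update in column RHS: 5 − (-8)·5 = 45.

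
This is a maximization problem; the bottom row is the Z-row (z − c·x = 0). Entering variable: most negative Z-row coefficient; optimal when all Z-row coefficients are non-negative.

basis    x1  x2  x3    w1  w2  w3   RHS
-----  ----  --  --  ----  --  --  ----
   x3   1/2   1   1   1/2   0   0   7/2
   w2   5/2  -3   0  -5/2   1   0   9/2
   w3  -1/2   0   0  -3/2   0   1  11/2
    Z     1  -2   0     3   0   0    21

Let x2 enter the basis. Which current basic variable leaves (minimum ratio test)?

Column x2 entries and ratios — x3: (7/2)/1 = 7/2; w2: -3 ≤ 0, skip; w3: 0 ≤ 0, skip.
Smallest ratio is 7/2 in the row of x3, so x3 leaves.

x3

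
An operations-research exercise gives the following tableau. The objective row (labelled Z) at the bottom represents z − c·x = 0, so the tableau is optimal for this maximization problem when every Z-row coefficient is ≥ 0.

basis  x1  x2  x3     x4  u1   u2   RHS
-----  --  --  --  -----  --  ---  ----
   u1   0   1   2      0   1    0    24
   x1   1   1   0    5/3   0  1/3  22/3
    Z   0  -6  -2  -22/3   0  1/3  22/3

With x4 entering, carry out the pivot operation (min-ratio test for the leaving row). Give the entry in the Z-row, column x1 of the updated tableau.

Ratio test on column x4 — row 1: entry 0 ≤ 0; row 2: (22/3)/(5/3) = 22/5. Minimum is 22/5 at row 2 (x1 leaves); pivot element 5/3.
Divide row 2 by 5/3; eliminate column x4 from the other rows.
Z-row update in column x1: 0 − (-22/3)·(3/5) = 22/5.

22/5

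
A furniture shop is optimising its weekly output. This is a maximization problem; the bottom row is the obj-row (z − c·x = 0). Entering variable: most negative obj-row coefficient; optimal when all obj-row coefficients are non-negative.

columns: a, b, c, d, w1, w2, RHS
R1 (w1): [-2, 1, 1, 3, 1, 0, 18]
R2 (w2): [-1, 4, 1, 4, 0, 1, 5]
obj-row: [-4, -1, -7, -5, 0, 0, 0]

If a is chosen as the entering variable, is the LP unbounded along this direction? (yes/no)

Every constraint-row entry in column a is ≤ 0, so increasing a is unbounded.

yes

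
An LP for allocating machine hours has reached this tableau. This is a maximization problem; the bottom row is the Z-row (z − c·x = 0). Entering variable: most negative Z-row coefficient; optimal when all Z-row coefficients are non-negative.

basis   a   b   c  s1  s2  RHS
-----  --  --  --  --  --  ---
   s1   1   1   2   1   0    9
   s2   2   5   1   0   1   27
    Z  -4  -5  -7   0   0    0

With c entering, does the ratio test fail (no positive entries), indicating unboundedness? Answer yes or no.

Column c has positive entries in row(s) 1, 2, so the ratio test bounds it — not unbounded.

no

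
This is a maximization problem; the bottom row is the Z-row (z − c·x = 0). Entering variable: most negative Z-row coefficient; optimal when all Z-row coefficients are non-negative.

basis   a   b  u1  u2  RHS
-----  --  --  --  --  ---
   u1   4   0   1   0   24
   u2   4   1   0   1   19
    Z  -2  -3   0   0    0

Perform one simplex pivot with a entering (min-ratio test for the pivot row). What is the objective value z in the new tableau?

Ratio test on column a — row 1: 24/4 = 6; row 2: 19/4 = 19/4. Minimum is 19/4 at row 2 (u2 leaves); pivot element 4.
Pivot on row 2; the Z-row RHS becomes 0 − (-2)·(19/4) = 19/2.

19/2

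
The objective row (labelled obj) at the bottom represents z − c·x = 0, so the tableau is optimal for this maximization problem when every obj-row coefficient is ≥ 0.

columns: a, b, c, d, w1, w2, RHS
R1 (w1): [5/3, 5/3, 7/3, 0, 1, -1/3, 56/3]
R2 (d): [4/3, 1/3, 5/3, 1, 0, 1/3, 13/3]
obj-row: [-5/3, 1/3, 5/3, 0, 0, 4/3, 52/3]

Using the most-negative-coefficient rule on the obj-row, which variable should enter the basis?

Negative obj-row entries: a: -5/3.
The most negative is -5/3 in column a, so a enters.

a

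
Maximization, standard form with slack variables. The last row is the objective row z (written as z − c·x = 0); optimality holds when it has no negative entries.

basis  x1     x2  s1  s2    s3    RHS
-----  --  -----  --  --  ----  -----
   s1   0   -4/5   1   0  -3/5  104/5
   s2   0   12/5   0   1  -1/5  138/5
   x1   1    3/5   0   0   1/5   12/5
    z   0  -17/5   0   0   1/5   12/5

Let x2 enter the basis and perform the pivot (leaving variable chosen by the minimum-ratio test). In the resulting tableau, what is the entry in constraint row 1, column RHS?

Ratio test on column x2 — row 1: entry -4/5 ≤ 0; row 2: (138/5)/(12/5) = 23/2; row 3: (12/5)/(3/5) = 4. Minimum is 4 at row 3 (x1 leaves); pivot element 3/5.
Divide row 3 by 3/5; eliminate column x2 from the other rows.
Row 1 update in column RHS: 104/5 − (-4/5)·4 = 24.

24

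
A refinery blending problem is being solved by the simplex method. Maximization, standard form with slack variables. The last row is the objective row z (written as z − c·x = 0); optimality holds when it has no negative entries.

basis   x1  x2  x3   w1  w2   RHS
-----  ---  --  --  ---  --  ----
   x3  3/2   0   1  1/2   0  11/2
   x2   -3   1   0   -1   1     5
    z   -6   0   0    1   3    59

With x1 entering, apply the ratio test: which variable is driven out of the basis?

Column x1 entries and ratios — x3: (11/2)/(3/2) = 11/3; x2: -3 ≤ 0, skip.
Smallest ratio is 11/3 in the row of x3, so x3 leaves.

x3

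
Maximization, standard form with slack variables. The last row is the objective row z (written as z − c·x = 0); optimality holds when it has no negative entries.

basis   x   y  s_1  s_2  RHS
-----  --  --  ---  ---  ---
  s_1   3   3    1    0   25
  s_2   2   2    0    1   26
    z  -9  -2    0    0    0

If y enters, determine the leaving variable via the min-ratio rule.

s_1

Column y entries and ratios — s_1: 25/3 = 25/3; s_2: 26/2 = 13.
Smallest ratio is 25/3 in the row of s_1, so s_1 leaves.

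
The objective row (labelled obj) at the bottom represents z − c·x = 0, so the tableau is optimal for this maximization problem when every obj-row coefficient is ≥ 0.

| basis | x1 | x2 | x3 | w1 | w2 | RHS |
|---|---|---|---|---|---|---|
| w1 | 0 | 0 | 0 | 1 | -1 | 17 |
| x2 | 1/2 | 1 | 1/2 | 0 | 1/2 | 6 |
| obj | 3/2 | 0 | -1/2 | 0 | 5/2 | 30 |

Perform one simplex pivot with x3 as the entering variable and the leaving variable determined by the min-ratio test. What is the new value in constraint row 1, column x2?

Ratio test on column x3 — row 1: entry 0 ≤ 0; row 2: 6/(1/2) = 12. Minimum is 12 at row 2 (x2 leaves); pivot element 1/2.
Divide row 2 by 1/2; eliminate column x3 from the other rows.
Row 1 update in column x2: 0 − 0·2 = 0.

0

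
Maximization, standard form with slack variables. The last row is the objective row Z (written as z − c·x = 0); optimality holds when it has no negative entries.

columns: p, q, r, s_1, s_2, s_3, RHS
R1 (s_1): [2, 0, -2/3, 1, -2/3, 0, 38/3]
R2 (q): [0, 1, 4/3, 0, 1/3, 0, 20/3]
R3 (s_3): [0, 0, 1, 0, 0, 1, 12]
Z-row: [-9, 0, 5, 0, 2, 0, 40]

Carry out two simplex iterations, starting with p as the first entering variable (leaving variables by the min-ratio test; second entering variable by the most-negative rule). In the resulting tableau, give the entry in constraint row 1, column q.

1

Ratio test on column p — row 1: (38/3)/2 = 19/3; row 2: entry 0 ≤ 0; row 3: entry 0 ≤ 0. Minimum is 19/3 at row 1 (s_1 leaves); pivot element 2.
Divide row 1 by 2; eliminate column p from the other rows.
Second iteration: most negative Z-row entry is -1 in column s_2, so s_2 enters.
Ratio test on column s_2 — row 1: entry -1/3 ≤ 0; row 2: (20/3)/(1/3) = 20; row 3: entry 0 ≤ 0. Minimum is 20 at row 2 (q leaves); pivot element 1/3.
Divide row 2 by 1/3; eliminate column s_2 from the other rows.
After both pivots, the entry at constraint row 1, column q is 1.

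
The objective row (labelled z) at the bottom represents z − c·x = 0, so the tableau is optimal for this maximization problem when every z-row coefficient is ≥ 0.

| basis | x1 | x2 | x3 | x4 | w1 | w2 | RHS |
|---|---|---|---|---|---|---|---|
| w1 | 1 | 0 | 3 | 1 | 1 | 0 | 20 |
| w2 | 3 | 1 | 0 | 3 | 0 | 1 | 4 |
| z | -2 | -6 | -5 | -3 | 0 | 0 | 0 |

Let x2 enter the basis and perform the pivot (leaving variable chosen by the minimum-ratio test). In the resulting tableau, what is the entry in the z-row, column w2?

6

Ratio test on column x2 — row 1: entry 0 ≤ 0; row 2: 4/1 = 4. Minimum is 4 at row 2 (w2 leaves); pivot element 1.
Divide row 2 by 1; eliminate column x2 from the other rows.
z-row update in column w2: 0 − (-6)·1 = 6.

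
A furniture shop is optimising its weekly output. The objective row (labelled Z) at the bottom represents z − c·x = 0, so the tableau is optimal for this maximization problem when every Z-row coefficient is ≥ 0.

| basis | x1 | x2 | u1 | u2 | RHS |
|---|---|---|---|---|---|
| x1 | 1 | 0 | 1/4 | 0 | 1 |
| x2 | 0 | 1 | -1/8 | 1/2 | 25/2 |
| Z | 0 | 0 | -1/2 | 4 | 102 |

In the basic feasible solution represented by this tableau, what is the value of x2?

25/2

x2 is basic (row 2); its value is the RHS of that row, 25/2.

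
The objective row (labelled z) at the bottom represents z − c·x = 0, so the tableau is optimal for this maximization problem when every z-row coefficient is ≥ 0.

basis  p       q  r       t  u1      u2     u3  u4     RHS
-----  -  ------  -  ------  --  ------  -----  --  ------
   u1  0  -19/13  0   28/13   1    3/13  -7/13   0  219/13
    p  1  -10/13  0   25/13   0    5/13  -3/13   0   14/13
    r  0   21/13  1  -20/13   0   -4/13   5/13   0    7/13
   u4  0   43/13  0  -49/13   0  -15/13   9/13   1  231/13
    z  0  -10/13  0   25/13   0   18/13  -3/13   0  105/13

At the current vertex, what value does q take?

q is not in the basis, so in the current basic feasible solution q = 0.

0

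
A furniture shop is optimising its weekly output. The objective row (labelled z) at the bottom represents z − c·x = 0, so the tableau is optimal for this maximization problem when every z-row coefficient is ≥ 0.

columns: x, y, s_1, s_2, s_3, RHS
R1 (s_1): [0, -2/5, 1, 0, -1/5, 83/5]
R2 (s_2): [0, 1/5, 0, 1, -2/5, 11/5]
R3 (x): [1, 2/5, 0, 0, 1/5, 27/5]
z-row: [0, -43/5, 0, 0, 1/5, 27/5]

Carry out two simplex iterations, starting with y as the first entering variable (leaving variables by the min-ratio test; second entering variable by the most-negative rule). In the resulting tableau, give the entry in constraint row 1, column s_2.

0

Ratio test on column y — row 1: entry -2/5 ≤ 0; row 2: (11/5)/(1/5) = 11; row 3: (27/5)/(2/5) = 27/2. Minimum is 11 at row 2 (s_2 leaves); pivot element 1/5.
Divide row 2 by 1/5; eliminate column y from the other rows.
Second iteration: most negative z-row entry is -17 in column s_3, so s_3 enters.
Ratio test on column s_3 — row 1: entry -1 ≤ 0; row 2: entry -2 ≤ 0; row 3: 1/1 = 1. Minimum is 1 at row 3 (x leaves); pivot element 1.
Divide row 3 by 1; eliminate column s_3 from the other rows.
After both pivots, the entry at constraint row 1, column s_2 is 0.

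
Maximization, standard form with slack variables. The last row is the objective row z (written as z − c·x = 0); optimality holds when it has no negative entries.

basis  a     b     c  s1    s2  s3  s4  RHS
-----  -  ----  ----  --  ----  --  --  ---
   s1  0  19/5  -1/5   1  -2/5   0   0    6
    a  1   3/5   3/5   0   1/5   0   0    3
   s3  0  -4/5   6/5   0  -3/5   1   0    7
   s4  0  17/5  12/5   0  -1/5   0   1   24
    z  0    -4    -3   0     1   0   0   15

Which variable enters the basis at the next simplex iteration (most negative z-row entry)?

Negative z-row entries: b: -4, c: -3.
The most negative is -4 in column b, so b enters.

b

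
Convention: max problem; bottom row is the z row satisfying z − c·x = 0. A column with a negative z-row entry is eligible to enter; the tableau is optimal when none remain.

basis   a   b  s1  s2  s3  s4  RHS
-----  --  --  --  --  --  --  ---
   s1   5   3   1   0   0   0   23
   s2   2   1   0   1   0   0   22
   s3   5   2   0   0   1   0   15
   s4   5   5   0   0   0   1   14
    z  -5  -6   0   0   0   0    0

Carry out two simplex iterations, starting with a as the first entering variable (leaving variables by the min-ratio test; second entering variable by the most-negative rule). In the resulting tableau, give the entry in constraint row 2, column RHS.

Ratio test on column a — row 1: 23/5 = 23/5; row 2: 22/2 = 11; row 3: 15/5 = 3; row 4: 14/5 = 14/5. Minimum is 14/5 at row 4 (s4 leaves); pivot element 5.
Divide row 4 by 5; eliminate column a from the other rows.
Second iteration: most negative z-row entry is -1 in column b, so b enters.
Ratio test on column b — row 1: entry -2 ≤ 0; row 2: entry -1 ≤ 0; row 3: entry -3 ≤ 0; row 4: (14/5)/1 = 14/5. Minimum is 14/5 at row 4 (a leaves); pivot element 1.
Divide row 4 by 1; eliminate column b from the other rows.
After both pivots, the entry at constraint row 2, column RHS is 96/5.

96/5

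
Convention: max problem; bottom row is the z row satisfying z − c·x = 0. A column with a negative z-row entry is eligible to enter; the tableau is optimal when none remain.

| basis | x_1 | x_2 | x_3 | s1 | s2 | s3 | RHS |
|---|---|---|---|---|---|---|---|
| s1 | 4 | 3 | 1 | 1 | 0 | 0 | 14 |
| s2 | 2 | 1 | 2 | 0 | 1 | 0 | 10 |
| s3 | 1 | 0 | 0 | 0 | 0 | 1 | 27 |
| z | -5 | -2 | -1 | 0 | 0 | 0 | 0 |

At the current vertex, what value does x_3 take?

x_3 is not in the basis, so in the current basic feasible solution x_3 = 0.

0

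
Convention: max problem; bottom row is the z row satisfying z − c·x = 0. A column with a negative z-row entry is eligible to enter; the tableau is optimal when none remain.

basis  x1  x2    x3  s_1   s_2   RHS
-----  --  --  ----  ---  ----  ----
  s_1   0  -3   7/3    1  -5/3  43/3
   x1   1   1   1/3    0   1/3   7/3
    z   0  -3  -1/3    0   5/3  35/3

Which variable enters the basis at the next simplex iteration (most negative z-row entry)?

Negative z-row entries: x2: -3, x3: -1/3.
The most negative is -3 in column x2, so x2 enters.

x2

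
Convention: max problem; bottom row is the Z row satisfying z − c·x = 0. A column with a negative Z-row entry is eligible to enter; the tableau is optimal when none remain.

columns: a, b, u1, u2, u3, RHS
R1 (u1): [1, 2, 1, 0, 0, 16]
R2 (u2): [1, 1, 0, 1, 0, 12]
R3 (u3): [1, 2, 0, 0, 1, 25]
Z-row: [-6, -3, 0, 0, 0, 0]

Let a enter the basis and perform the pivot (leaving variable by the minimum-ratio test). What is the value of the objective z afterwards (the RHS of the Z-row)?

72

Ratio test on column a — row 1: 16/1 = 16; row 2: 12/1 = 12; row 3: 25/1 = 25. Minimum is 12 at row 2 (u2 leaves); pivot element 1.
Pivot on row 2; the Z-row RHS becomes 0 − (-6)·12 = 72.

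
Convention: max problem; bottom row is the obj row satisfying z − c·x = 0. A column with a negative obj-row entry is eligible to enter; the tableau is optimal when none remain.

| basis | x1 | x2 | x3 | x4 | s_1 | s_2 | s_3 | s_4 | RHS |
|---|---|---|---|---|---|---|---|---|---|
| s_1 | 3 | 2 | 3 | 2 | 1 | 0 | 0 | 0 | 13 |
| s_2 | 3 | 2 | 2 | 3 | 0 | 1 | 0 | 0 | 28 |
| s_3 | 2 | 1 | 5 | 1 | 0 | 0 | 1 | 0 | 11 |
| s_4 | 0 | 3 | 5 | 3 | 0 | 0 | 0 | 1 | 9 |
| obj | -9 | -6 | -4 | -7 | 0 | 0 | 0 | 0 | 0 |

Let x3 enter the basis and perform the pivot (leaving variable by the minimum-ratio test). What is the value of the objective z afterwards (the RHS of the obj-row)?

36/5

Ratio test on column x3 — row 1: 13/3 = 13/3; row 2: 28/2 = 14; row 3: 11/5 = 11/5; row 4: 9/5 = 9/5. Minimum is 9/5 at row 4 (s_4 leaves); pivot element 5.
Pivot on row 4; the obj-row RHS becomes 0 − (-4)·(9/5) = 36/5.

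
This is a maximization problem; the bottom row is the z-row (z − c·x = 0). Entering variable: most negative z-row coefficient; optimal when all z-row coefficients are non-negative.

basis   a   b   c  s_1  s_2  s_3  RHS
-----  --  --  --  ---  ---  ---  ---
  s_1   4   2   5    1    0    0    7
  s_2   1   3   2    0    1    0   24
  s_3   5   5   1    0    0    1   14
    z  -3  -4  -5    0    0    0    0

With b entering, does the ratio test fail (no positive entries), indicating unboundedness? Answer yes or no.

Column b has positive entries in row(s) 1, 2, 3, so the ratio test bounds it — not unbounded.

no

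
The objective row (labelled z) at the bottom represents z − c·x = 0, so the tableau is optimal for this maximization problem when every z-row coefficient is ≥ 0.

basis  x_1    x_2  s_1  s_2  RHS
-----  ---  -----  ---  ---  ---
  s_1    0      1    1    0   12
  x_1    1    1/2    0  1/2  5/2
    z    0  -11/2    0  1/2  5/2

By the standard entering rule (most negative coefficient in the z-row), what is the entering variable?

Negative z-row entries: x_2: -11/2.
The most negative is -11/2 in column x_2, so x_2 enters.

x_2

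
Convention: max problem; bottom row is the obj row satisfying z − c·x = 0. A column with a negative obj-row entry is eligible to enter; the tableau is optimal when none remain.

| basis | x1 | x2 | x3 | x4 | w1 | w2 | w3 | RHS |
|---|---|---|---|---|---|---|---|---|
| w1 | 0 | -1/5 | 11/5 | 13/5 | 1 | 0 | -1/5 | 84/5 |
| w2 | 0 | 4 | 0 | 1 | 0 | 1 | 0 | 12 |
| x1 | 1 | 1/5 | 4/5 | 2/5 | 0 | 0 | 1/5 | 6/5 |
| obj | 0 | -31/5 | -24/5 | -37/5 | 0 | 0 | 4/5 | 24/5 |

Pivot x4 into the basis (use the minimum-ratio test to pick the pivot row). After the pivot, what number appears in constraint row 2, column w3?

Ratio test on column x4 — row 1: (84/5)/(13/5) = 84/13; row 2: 12/1 = 12; row 3: (6/5)/(2/5) = 3. Minimum is 3 at row 3 (x1 leaves); pivot element 2/5.
Divide row 3 by 2/5; eliminate column x4 from the other rows.
Row 2 update in column w3: 0 − 1·(1/2) = -1/2.

-1/2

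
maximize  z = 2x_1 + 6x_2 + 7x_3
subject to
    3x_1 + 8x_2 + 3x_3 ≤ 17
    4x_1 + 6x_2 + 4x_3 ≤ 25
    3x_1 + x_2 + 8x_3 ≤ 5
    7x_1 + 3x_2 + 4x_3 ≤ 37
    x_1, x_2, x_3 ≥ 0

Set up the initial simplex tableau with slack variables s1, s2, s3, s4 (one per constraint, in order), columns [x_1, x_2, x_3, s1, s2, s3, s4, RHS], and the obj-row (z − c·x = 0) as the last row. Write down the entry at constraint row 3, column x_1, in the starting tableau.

Constraint 3 has coefficient 3 on x_1.

3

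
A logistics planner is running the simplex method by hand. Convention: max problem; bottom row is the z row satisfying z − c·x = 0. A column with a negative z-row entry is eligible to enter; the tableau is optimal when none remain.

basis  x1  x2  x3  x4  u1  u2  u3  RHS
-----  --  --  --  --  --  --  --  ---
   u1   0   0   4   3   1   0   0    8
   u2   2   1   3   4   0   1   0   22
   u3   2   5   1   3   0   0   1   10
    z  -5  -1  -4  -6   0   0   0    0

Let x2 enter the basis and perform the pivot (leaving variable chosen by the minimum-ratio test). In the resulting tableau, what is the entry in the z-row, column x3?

Ratio test on column x2 — row 1: entry 0 ≤ 0; row 2: 22/1 = 22; row 3: 10/5 = 2. Minimum is 2 at row 3 (u3 leaves); pivot element 5.
Divide row 3 by 5; eliminate column x2 from the other rows.
z-row update in column x3: -4 − (-1)·(1/5) = -19/5.

-19/5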